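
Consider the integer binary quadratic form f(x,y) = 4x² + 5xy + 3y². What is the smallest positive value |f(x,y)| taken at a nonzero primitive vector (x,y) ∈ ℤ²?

translate: b→-3 (≡5 mod 8), so (4,5,3)→(4,-3,2)
flip: (4,-3,2)→(2,3,4)
translate: b→-1 (≡3 mod 4), so (2,3,4)→(2,-1,3)
reduced (well bottom): (2,-1,3) with a≤c, −a<b≤a
well minimum = a = 2

2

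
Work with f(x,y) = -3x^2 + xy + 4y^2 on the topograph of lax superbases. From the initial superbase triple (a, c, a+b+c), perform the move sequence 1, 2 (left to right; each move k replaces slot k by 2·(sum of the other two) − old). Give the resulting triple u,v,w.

start (-3,4,2) = (f(1,0),f(0,1),f(1,1))
replace slot 1: 2·(4+2) − (-3) = 15 → (15,4,2)
replace slot 2: 2·(15+2) − 4 = 30 → (15,30,2)

15,30,2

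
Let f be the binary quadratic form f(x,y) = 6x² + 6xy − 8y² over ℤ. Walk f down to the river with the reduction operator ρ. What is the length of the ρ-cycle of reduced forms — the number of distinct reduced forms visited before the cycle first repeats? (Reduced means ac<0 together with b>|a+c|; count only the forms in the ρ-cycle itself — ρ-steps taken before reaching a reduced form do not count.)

D = 228, ⌊√D⌋ = 15
river: ρ → (-8,10,4)
river: ρ → (4,14,-2)
river: ρ → (-2,14,4)
river: ρ → (4,10,-8)
river: ρ → (-8,6,6)
river: ρ → (6,6,-8)
ρ-cycle length = 6 (tail of 0 descent steps not counted)

6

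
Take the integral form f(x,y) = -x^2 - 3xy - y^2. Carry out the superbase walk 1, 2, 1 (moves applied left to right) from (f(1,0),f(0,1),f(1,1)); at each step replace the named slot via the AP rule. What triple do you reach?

start (-1,-1,-5) = (f(1,0),f(0,1),f(1,1))
replace slot 1: 2·((-1)+(-5)) − (-1) = -11 → (-11,-1,-5)
replace slot 2: 2·((-11)+(-5)) − (-1) = -31 → (-11,-31,-5)
replace slot 1: 2·((-31)+(-5)) − (-11) = -61 → (-61,-31,-5)

-61,-31,-5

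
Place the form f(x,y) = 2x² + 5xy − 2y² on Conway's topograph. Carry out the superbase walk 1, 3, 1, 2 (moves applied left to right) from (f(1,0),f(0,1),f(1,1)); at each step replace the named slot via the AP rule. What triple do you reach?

start (2,-2,5) = (f(1,0),f(0,1),f(1,1))
replace slot 1: 2·((-2)+5) − 2 = 4 → (4,-2,5)
replace slot 3: 2·(4+(-2)) − 5 = -1 → (4,-2,-1)
replace slot 1: 2·((-2)+(-1)) − 4 = -10 → (-10,-2,-1)
replace slot 2: 2·((-10)+(-1)) − (-2) = -20 → (-10,-20,-1)

-10,-20,-1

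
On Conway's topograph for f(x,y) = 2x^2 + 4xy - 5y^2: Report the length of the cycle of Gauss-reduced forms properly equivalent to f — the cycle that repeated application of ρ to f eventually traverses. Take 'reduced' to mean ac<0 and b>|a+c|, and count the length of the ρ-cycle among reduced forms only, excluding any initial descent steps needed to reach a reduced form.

D = 56, ⌊√D⌋ = 7
river: ρ → (-5,6,1)
river: ρ → (1,6,-5)
river: ρ → (-5,4,2)
river: ρ → (2,4,-5)
ρ-cycle length = 4 (tail of 0 descent steps not counted)

4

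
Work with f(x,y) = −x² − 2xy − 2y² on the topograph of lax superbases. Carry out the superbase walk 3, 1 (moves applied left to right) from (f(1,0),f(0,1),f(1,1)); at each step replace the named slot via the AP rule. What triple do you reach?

start (-1,-2,-5) = (f(1,0),f(0,1),f(1,1))
replace slot 3: 2·((-1)+(-2)) − (-5) = -1 → (-1,-2,-1)
replace slot 1: 2·((-2)+(-1)) − (-1) = -5 → (-5,-2,-1)

-5,-2,-1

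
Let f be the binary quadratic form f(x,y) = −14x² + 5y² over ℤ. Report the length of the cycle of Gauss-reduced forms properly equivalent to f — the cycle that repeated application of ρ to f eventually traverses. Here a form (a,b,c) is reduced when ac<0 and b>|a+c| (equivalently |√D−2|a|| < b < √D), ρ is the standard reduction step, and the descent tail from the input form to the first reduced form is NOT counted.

D = 280, ⌊√D⌋ = 16
descent: ρ → (5,10,-9)  [lands on river]
river: ρ → (-9,8,6)
river: ρ → (6,16,-1)
river: ρ → (-1,16,6)
river: ρ → (6,8,-9)
river: ρ → (-9,10,5)
ρ-cycle length = 6 (tail of 1 descent step not counted)

6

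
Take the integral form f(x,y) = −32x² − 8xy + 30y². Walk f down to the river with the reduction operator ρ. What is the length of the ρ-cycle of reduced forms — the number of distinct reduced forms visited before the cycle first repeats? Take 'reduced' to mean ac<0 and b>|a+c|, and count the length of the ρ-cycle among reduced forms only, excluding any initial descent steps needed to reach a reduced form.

D = 3904, ⌊√D⌋ = 62
descent: ρ → (30,8,-32)  [lands on river]
river: ρ → (-32,56,6)
river: ρ → (6,52,-50)
river: ρ → (-50,48,8)
river: ρ → (8,48,-50)
river: ρ → (-50,52,6)
river: ρ → (6,56,-32)
river: ρ → (-32,8,30)
river: ρ → (30,52,-10)
river: ρ → (-10,48,40)
river: ρ → (40,32,-18)
river: ρ → (-18,40,32)
river: ρ → (32,24,-26)
river: ρ → (-26,28,30)
river: ρ → (30,32,-24)
river: ρ → (-24,16,38)
river: ρ → (38,60,-2)
river: ρ → (-2,60,38)
river: ρ → (38,16,-24)
river: ρ → (-24,32,30)
river: ρ → (30,28,-26)
river: ρ → (-26,24,32)
river: ρ → (32,40,-18)
river: ρ → (-18,32,40)
river: ρ → (40,48,-10)
river: ρ → (-10,52,30)
ρ-cycle length = 26 (tail of 1 descent step not counted)

26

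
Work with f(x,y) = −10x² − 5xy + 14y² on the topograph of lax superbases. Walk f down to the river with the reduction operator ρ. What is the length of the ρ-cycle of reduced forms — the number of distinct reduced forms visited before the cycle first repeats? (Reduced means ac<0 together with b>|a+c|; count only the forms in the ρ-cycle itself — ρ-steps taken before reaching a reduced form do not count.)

D = 585, ⌊√D⌋ = 24
descent: ρ → (14,5,-10)  [lands on river]
river: ρ → (-10,15,9)
river: ρ → (9,21,-4)
river: ρ → (-4,19,14)
river: ρ → (14,9,-9)
river: ρ → (-9,9,14)
river: ρ → (14,19,-4)
river: ρ → (-4,21,9)
river: ρ → (9,15,-10)
river: ρ → (-10,5,14)
river: ρ → (14,23,-1)
river: ρ → (-1,23,14)
ρ-cycle length = 12 (tail of 1 descent step not counted)

12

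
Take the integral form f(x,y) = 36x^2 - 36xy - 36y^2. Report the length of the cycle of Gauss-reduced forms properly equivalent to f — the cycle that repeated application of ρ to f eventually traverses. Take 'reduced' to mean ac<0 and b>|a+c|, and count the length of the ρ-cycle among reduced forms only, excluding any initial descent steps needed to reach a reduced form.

D = 6480, ⌊√D⌋ = 80
descent: ρ → (-36,36,36)  [lands on river]
river: ρ → (36,36,-36)
ρ-cycle length = 2 (tail of 1 descent step not counted)

2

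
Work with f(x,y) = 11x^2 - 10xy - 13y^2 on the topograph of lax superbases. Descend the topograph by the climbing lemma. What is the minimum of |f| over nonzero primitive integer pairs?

descent: ρ → (-13,10,11)  [lands on river]
river: ρ → (11,12,-12)
river: ρ → (-12,12,11)
river: ρ → (11,10,-13)
river: ρ → (-13,16,8)
river: ρ → (8,16,-13)
closes: descent 1, river 6
min |a| on river = 8

8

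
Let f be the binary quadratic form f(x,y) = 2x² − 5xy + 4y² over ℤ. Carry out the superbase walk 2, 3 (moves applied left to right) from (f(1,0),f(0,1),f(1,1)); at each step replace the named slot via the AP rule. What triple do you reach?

start (2,4,1) = (f(1,0),f(0,1),f(1,1))
replace slot 2: 2·(2+1) − 4 = 2 → (2,2,1)
replace slot 3: 2·(2+2) − 1 = 7 → (2,2,7)

2,2,7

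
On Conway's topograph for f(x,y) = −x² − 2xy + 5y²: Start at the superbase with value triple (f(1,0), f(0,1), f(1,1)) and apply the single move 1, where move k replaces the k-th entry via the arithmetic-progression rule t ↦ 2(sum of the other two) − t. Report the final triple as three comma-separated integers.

start (-1,5,2) = (f(1,0),f(0,1),f(1,1))
replace slot 1: 2·(5+2) − (-1) = 15 → (15,5,2)

15,5,2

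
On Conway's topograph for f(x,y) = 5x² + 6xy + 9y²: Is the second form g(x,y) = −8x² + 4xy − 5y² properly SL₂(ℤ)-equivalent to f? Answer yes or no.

D₁ = -144, D₂ = -144
f: translate: b→-4 (≡6 mod 10), so (5,6,9)→(5,-4,8)
f: reduced (well bottom): (5,-4,8) with a≤c, −a<b≤a
g is negative-definite; reduce −g:
−g: flip: (8,-4,5)→(5,4,8)
−g: reduced (well bottom): (5,4,8) with a≤c, −a<b≤a
flip sign back: reduced form of g is (-5,-4,-8)
reduced forms (5, -4, 8) vs (-5, -4, -8) ⇒ inequivalent

no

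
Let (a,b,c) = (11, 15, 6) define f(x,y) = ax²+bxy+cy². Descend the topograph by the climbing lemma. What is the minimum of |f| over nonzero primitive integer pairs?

translate: b→-7 (≡15 mod 22), so (11,15,6)→(11,-7,2)
flip: (11,-7,2)→(2,7,11)
translate: b→-1 (≡7 mod 4), so (2,7,11)→(2,-1,5)
reduced (well bottom): (2,-1,5) with a≤c, −a<b≤a
well minimum = a = 2

2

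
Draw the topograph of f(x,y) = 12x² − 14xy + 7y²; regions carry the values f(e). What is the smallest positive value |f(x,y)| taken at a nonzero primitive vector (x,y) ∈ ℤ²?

translate: b→10 (≡-14 mod 24), so (12,-14,7)→(12,10,5)
flip: (12,10,5)→(5,-10,12)
translate: b→0 (≡-10 mod 10), so (5,-10,12)→(5,0,7)
reduced (well bottom): (5,0,7) with a≤c, −a<b≤a
well minimum = a = 5

5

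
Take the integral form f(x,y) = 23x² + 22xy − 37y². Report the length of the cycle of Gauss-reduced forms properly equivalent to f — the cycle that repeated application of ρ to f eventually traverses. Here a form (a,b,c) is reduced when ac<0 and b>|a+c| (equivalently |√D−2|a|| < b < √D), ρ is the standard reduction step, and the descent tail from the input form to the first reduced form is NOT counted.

D = 3888, ⌊√D⌋ = 62
river: ρ → (-37,52,8)
river: ρ → (8,60,-9)
river: ρ → (-9,48,44)
river: ρ → (44,40,-13)
river: ρ → (-13,38,47)
river: ρ → (47,56,-4)
river: ρ → (-4,56,47)
river: ρ → (47,38,-13)
river: ρ → (-13,40,44)
river: ρ → (44,48,-9)
river: ρ → (-9,60,8)
river: ρ → (8,52,-37)
river: ρ → (-37,22,23)
river: ρ → (23,24,-36)
river: ρ → (-36,48,11)
river: ρ → (11,62,-1)
river: ρ → (-1,62,11)
river: ρ → (11,48,-36)
river: ρ → (-36,24,23)
river: ρ → (23,22,-37)
ρ-cycle length = 20 (tail of 0 descent steps not counted)

20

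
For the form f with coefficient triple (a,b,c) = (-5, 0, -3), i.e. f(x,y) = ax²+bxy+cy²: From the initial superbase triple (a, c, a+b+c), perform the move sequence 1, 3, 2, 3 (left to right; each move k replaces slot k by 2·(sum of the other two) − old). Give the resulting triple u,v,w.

start (-5,-3,-8) = (f(1,0),f(0,1),f(1,1))
replace slot 1: 2·((-3)+(-8)) − (-5) = -17 → (-17,-3,-8)
replace slot 3: 2·((-17)+(-3)) − (-8) = -32 → (-17,-3,-32)
replace slot 2: 2·((-17)+(-32)) − (-3) = -95 → (-17,-95,-32)
replace slot 3: 2·((-17)+(-95)) − (-32) = -192 → (-17,-95,-192)

-17,-95,-192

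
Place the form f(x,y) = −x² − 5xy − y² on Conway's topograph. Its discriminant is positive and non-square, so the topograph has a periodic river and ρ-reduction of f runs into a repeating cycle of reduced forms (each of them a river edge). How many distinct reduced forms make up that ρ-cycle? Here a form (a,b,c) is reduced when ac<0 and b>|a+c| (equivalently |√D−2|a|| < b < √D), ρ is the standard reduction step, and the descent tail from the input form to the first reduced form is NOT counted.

D = 21, ⌊√D⌋ = 4
descent: ρ → (-1,3,3)  [lands on river]
river: ρ → (3,3,-1)
ρ-cycle length = 2 (tail of 1 descent step not counted)

2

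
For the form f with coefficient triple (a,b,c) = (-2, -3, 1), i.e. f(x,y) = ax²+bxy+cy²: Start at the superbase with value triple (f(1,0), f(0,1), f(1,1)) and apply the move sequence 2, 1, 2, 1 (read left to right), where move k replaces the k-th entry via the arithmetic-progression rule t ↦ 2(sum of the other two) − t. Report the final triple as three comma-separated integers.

start (-2,1,-4) = (f(1,0),f(0,1),f(1,1))
replace slot 2: 2·((-2)+(-4)) − 1 = -13 → (-2,-13,-4)
replace slot 1: 2·((-13)+(-4)) − (-2) = -32 → (-32,-13,-4)
replace slot 2: 2·((-32)+(-4)) − (-13) = -59 → (-32,-59,-4)
replace slot 1: 2·((-59)+(-4)) − (-32) = -94 → (-94,-59,-4)

-94,-59,-4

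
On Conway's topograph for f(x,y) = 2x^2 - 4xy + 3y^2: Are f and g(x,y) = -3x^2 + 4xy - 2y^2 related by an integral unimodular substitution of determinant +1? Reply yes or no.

D₁ = -8, D₂ = -8
f: translate: b→0 (≡-4 mod 4), so (2,-4,3)→(2,0,1)
f: flip: (2,0,1)→(1,0,2)
f: reduced (well bottom): (1,0,2) with a≤c, −a<b≤a
g is negative-definite; reduce −g:
−g: translate: b→2 (≡-4 mod 6), so (3,-4,2)→(3,2,1)
−g: flip: (3,2,1)→(1,-2,3)
−g: translate: b→0 (≡-2 mod 2), so (1,-2,3)→(1,0,2)
−g: reduced (well bottom): (1,0,2) with a≤c, −a<b≤a
flip sign back: reduced form of g is (-1,0,-2)
reduced forms (1, 0, 2) vs (-1, 0, -2) ⇒ inequivalent

no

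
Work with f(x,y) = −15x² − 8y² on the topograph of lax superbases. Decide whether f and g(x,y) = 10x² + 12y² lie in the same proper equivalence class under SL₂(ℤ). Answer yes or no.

D₁ = -480, D₂ = -480
f is negative-definite; reduce −f:
−f: flip: (15,0,8)→(8,0,15)
−f: reduced (well bottom): (8,0,15) with a≤c, −a<b≤a
flip sign back: reduced form of f is (-8,0,-15)
g: reduced (well bottom): (10,0,12) with a≤c, −a<b≤a
reduced forms (-8, 0, -15) vs (10, 0, 12) ⇒ inequivalent

no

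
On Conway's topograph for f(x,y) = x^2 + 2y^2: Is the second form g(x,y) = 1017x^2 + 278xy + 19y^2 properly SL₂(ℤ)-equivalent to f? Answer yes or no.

D₁ = -8, D₂ = -8
f: reduced (well bottom): (1,0,2) with a≤c, −a<b≤a
g: flip: (1017,278,19)→(19,-278,1017)
g: translate: b→-12 (≡-278 mod 38), so (19,-278,1017)→(19,-12,2)
g: flip: (19,-12,2)→(2,12,19)
g: translate: b→0 (≡12 mod 4), so (2,12,19)→(2,0,1)
g: flip: (2,0,1)→(1,0,2)
g: reduced (well bottom): (1,0,2) with a≤c, −a<b≤a
reduced forms (1, 0, 2) vs (1, 0, 2) ⇒ equivalent

yes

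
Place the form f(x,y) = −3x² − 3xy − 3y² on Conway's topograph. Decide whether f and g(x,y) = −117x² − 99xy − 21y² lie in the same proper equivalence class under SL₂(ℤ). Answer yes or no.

D₁ = -27, D₂ = -27
f is negative-definite; reduce −f:
−f: reduced (well bottom): (3,3,3) with a≤c, −a<b≤a
flip sign back: reduced form of f is (-3,-3,-3)
g is negative-definite; reduce −g:
−g: flip: (117,99,21)→(21,-99,117)
−g: translate: b→-15 (≡-99 mod 42), so (21,-99,117)→(21,-15,3)
−g: flip: (21,-15,3)→(3,15,21)
−g: translate: b→3 (≡15 mod 6), so (3,15,21)→(3,3,3)
−g: reduced (well bottom): (3,3,3) with a≤c, −a<b≤a
flip sign back: reduced form of g is (-3,-3,-3)
reduced forms (-3, -3, -3) vs (-3, -3, -3) ⇒ equivalent

yes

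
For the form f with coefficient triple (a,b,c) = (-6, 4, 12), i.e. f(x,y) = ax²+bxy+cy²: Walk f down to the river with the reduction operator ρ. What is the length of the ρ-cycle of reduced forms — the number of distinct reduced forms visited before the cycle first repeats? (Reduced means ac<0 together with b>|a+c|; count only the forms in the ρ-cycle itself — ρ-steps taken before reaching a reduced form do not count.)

D = 304, ⌊√D⌋ = 17
descent: ρ → (12,-4,-6)
descent: ρ → (-6,16,2)  [lands on river]
river: ρ → (2,16,-6)
river: ρ → (-6,8,10)
river: ρ → (10,12,-4)
river: ρ → (-4,12,10)
river: ρ → (10,8,-6)
ρ-cycle length = 6 (tail of 2 descent steps not counted)

6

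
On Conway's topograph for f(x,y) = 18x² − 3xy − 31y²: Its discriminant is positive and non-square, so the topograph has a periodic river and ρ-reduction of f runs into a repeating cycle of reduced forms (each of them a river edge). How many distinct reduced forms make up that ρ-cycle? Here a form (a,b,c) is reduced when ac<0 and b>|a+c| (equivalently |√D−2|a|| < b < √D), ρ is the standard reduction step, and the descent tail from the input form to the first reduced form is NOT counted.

D = 2241, ⌊√D⌋ = 47
descent: ρ → (-31,3,18)
descent: ρ → (18,33,-16)  [lands on river]
river: ρ → (-16,31,20)
river: ρ → (20,9,-27)
river: ρ → (-27,45,2)
river: ρ → (2,47,-4)
river: ρ → (-4,41,35)
river: ρ → (35,29,-10)
river: ρ → (-10,31,32)
river: ρ → (32,33,-9)
river: ρ → (-9,39,20)
river: ρ → (20,41,-7)
river: ρ → (-7,43,14)
river: ρ → (14,41,-10)
river: ρ → (-10,39,18)
ρ-cycle length = 14 (tail of 2 descent steps not counted)

14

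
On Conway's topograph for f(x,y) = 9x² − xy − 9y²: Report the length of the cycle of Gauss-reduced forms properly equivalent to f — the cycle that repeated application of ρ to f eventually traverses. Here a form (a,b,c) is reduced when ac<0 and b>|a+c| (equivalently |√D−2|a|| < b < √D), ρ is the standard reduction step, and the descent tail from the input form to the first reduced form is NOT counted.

D = 325, ⌊√D⌋ = 18
descent: ρ → (-9,1,9)  [lands on river]
river: ρ → (9,17,-1)
river: ρ → (-1,17,9)
river: ρ → (9,1,-9)
river: ρ → (-9,17,1)
river: ρ → (1,17,-9)
ρ-cycle length = 6 (tail of 1 descent step not counted)

6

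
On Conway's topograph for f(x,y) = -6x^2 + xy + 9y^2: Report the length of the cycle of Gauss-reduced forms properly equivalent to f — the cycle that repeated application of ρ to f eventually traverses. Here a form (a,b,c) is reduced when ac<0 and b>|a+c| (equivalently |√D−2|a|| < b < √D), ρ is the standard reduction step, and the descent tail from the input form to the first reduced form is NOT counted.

D = 217, ⌊√D⌋ = 14
descent: ρ → (9,-1,-6)
descent: ρ → (-6,13,2)  [lands on river]
river: ρ → (2,11,-12)
river: ρ → (-12,13,1)
river: ρ → (1,13,-12)
river: ρ → (-12,11,2)
river: ρ → (2,13,-6)
river: ρ → (-6,11,4)
river: ρ → (4,13,-3)
river: ρ → (-3,11,8)
river: ρ → (8,5,-6)
river: ρ → (-6,7,7)
river: ρ → (7,7,-6)
river: ρ → (-6,5,8)
river: ρ → (8,11,-3)
river: ρ → (-3,13,4)
river: ρ → (4,11,-6)
ρ-cycle length = 16 (tail of 2 descent steps not counted)

16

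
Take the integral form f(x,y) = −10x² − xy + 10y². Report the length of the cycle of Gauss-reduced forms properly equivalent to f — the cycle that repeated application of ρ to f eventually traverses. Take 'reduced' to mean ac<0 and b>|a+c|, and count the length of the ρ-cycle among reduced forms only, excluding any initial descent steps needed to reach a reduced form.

D = 401, ⌊√D⌋ = 20
descent: ρ → (10,1,-10)  [lands on river]
river: ρ → (-10,19,1)
river: ρ → (1,19,-10)
river: ρ → (-10,1,10)
river: ρ → (10,19,-1)
river: ρ → (-1,19,10)
ρ-cycle length = 6 (tail of 1 descent step not counted)

6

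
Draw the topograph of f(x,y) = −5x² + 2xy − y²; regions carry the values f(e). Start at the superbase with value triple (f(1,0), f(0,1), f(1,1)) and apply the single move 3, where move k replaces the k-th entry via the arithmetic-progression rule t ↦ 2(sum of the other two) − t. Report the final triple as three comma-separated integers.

start (-5,-1,-4) = (f(1,0),f(0,1),f(1,1))
replace slot 3: 2·((-5)+(-1)) − (-4) = -8 → (-5,-1,-8)

-5,-1,-8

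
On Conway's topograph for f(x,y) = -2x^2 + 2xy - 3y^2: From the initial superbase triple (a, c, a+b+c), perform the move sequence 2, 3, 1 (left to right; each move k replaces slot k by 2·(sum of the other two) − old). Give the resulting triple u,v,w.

start (-2,-3,-3) = (f(1,0),f(0,1),f(1,1))
replace slot 2: 2·((-2)+(-3)) − (-3) = -7 → (-2,-7,-3)
replace slot 3: 2·((-2)+(-7)) − (-3) = -15 → (-2,-7,-15)
replace slot 1: 2·((-7)+(-15)) − (-2) = -42 → (-42,-7,-15)

-42,-7,-15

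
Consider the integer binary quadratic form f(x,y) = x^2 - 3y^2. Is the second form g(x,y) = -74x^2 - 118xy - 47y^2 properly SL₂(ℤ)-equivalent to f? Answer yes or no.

D₁ = 12, D₂ = 12
river cycle of f (length 2): (1, 2, -2), (-2, 2, 1)
river cycle of g (length 2): (1, 2, -2), (-2, 2, 1)
cycles coincide ⇒ equivalent

yes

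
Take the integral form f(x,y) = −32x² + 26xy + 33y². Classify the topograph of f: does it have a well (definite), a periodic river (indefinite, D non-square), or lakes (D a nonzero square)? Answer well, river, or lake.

D = b²−4ac = 26² − 4·(-32)·33 = 4900
D = 70² is a perfect square ⇒ form factors over ℤ ⇒ lakes

lake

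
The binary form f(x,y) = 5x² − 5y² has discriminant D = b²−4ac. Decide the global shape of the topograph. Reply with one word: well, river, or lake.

D = b²−4ac = 0² − 4·5·(-5) = 100
D = 10² is a perfect square ⇒ form factors over ℤ ⇒ lakes

lake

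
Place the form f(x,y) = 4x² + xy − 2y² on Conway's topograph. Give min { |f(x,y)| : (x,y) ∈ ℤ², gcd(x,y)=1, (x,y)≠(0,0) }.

descent: ρ → (-2,3,3)  [lands on river]
river: ρ → (3,3,-2)
river: ρ → (-2,5,1)
river: ρ → (1,5,-2)
closes: descent 1, river 4
min |a| on river = 1

1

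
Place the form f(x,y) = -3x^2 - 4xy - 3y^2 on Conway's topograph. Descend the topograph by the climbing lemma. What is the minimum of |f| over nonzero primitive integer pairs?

translate: b→-2 (≡4 mod 6), so (3,4,3)→(3,-2,2)
flip: (3,-2,2)→(2,2,3)
reduced (well bottom): (2,2,3) with a≤c, −a<b≤a
well minimum |f| = |-2| = 2 (negative-definite)

2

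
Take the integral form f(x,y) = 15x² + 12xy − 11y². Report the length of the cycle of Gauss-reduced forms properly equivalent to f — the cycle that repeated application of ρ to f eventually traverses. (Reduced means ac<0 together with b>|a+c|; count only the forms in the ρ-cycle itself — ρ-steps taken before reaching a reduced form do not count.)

D = 804, ⌊√D⌋ = 28
river: ρ → (-11,10,16)
river: ρ → (16,22,-5)
river: ρ → (-5,28,1)
river: ρ → (1,28,-5)
river: ρ → (-5,22,16)
river: ρ → (16,10,-11)
river: ρ → (-11,12,15)
river: ρ → (15,18,-8)
river: ρ → (-8,14,19)
river: ρ → (19,24,-3)
river: ρ → (-3,24,19)
river: ρ → (19,14,-8)
river: ρ → (-8,18,15)
river: ρ → (15,12,-11)
ρ-cycle length = 14 (tail of 0 descent steps not counted)

14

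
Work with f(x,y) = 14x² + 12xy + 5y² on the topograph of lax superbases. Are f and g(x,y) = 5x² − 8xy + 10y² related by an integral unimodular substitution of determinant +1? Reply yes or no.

D₁ = -136, D₂ = -136
f: flip: (14,12,5)→(5,-12,14)
f: translate: b→-2 (≡-12 mod 10), so (5,-12,14)→(5,-2,7)
f: reduced (well bottom): (5,-2,7) with a≤c, −a<b≤a
g: translate: b→2 (≡-8 mod 10), so (5,-8,10)→(5,2,7)
g: reduced (well bottom): (5,2,7) with a≤c, −a<b≤a
reduced forms (5, -2, 7) vs (5, 2, 7) ⇒ inequivalent

no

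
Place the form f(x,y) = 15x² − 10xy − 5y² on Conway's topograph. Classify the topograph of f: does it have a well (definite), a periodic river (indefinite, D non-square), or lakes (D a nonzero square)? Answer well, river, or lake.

D = b²−4ac = (-10)² − 4·15·(-5) = 400
D = 20² is a perfect square ⇒ form factors over ℤ ⇒ lakes

lake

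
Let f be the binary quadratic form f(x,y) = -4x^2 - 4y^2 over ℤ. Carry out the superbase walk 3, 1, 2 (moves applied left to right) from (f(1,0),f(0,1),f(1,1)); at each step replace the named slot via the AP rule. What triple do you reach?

start (-4,-4,-8) = (f(1,0),f(0,1),f(1,1))
replace slot 3: 2·((-4)+(-4)) − (-8) = -8 → (-4,-4,-8)
replace slot 1: 2·((-4)+(-8)) − (-4) = -20 → (-20,-4,-8)
replace slot 2: 2·((-20)+(-8)) − (-4) = -52 → (-20,-52,-8)

-20,-52,-8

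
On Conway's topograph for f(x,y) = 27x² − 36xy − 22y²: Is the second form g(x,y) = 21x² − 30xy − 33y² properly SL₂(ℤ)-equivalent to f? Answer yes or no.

D₁ = 3672, D₂ = 3672
river cycle of f (length 16): (-22, 36, 27), (27, 18, -31), (-31, 44, 14), (14, 40, -37), (-37, 34, 17), (17, 34, -37), (-37, 40, 14), (14, 44, -31), (-31, 18, 27), (27, 36, -22), … (6 more)
river cycle of g (length 6): (-33, 30, 21), (21, 54, -9), (-9, 54, 21), (21, 30, -33), (-33, 36, 18), (18, 36, -33)
cycles differ ⇒ inequivalent

no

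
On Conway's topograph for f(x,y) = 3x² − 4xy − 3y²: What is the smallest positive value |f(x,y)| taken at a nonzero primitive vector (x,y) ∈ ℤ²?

descent: ρ → (-3,4,3)  [lands on river]
river: ρ → (3,2,-4)
river: ρ → (-4,6,1)
river: ρ → (1,6,-4)
river: ρ → (-4,2,3)
river: ρ → (3,4,-3)
river: ρ → (-3,2,4)
river: ρ → (4,6,-1)
river: ρ → (-1,6,4)
river: ρ → (4,2,-3)
closes: descent 1, river 10
min |a| on river = 1

1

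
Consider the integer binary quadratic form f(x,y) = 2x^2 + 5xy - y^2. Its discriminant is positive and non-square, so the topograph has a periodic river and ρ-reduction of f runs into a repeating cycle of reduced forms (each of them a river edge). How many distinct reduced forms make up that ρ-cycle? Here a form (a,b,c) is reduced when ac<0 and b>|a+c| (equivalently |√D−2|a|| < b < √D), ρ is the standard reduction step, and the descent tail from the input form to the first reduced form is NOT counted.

D = 33, ⌊√D⌋ = 5
river: ρ → (-1,5,2)
river: ρ → (2,3,-3)
river: ρ → (-3,3,2)
river: ρ → (2,5,-1)
ρ-cycle length = 4 (tail of 0 descent steps not counted)

4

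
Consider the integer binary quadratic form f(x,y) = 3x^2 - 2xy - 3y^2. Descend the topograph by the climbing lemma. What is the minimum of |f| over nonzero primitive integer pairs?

descent: ρ → (-3,2,3)  [lands on river]
river: ρ → (3,4,-2)
river: ρ → (-2,4,3)
river: ρ → (3,2,-3)
river: ρ → (-3,4,2)
river: ρ → (2,4,-3)
closes: descent 1, river 6
min |a| on river = 2

2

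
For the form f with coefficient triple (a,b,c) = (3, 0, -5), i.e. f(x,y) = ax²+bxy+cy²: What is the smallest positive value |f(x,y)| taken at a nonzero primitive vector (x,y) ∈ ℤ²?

descent: ρ → (-5,0,3)
descent: ρ → (3,6,-2)  [lands on river]
river: ρ → (-2,6,3)
closes: descent 2, river 2
min |a| on river = 2

2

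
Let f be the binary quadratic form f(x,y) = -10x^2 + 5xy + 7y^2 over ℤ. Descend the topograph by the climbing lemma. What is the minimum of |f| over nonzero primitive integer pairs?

river: ρ → (7,9,-8)
river: ρ → (-8,7,8)
river: ρ → (8,9,-7)
river: ρ → (-7,5,10)
river: ρ → (10,15,-2)
river: ρ → (-2,17,2)
river: ρ → (2,15,-10)
river: ρ → (-10,5,7)
closes: descent 0, river 8
min |a| on river = 2

2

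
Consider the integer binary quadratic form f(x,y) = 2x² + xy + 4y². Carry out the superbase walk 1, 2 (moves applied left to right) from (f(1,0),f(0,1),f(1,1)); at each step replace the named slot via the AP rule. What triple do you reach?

start (2,4,7) = (f(1,0),f(0,1),f(1,1))
replace slot 1: 2·(4+7) − 2 = 20 → (20,4,7)
replace slot 2: 2·(20+7) − 4 = 50 → (20,50,7)

20,50,7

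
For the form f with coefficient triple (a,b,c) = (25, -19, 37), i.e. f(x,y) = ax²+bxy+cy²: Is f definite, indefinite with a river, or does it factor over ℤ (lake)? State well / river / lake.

D = b²−4ac = (-19)² − 4·25·37 = -3339
D < 0 ⇒ definite ⇒ every region one sign ⇒ single well

well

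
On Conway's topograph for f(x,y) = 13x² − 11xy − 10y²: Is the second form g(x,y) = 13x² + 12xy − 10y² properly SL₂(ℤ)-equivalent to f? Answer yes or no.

D₁ = 641, D₂ = 664
discriminants differ ⇒ not SL₂(ℤ)-equivalent

no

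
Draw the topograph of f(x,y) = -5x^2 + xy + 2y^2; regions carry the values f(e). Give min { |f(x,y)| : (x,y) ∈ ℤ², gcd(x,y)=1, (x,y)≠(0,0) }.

descent: ρ → (2,3,-4)  [lands on river]
river: ρ → (-4,5,1)
river: ρ → (1,5,-4)
river: ρ → (-4,3,2)
river: ρ → (2,5,-2)
river: ρ → (-2,3,4)
river: ρ → (4,5,-1)
river: ρ → (-1,5,4)
river: ρ → (4,3,-2)
river: ρ → (-2,5,2)
closes: descent 1, river 10
min |a| on river = 1

1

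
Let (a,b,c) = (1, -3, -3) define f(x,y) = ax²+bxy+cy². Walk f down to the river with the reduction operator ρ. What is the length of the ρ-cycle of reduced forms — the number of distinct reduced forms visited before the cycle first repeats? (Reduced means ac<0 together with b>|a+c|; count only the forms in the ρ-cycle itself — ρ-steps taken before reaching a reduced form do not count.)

D = 21, ⌊√D⌋ = 4
descent: ρ → (-3,3,1)  [lands on river]
river: ρ → (1,3,-3)
ρ-cycle length = 2 (tail of 1 descent step not counted)

2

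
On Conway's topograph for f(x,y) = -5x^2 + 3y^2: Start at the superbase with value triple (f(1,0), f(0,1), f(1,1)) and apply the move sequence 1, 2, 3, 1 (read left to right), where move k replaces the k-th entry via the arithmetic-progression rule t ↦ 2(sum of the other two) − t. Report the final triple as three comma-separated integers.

start (-5,3,-2) = (f(1,0),f(0,1),f(1,1))
replace slot 1: 2·(3+(-2)) − (-5) = 7 → (7,3,-2)
replace slot 2: 2·(7+(-2)) − 3 = 7 → (7,7,-2)
replace slot 3: 2·(7+7) − (-2) = 30 → (7,7,30)
replace slot 1: 2·(7+30) − 7 = 67 → (67,7,30)

67,7,30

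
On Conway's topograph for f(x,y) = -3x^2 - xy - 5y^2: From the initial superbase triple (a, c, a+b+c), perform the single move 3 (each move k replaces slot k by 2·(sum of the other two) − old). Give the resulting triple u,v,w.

start (-3,-5,-9) = (f(1,0),f(0,1),f(1,1))
replace slot 3: 2·((-3)+(-5)) − (-9) = -7 → (-3,-5,-7)

-3,-5,-7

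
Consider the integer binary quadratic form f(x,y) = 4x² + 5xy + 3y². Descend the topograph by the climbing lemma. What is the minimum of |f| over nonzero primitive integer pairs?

translate: b→-3 (≡5 mod 8), so (4,5,3)→(4,-3,2)
flip: (4,-3,2)→(2,3,4)
translate: b→-1 (≡3 mod 4), so (2,3,4)→(2,-1,3)
reduced (well bottom): (2,-1,3) with a≤c, −a<b≤a
well minimum = a = 2

2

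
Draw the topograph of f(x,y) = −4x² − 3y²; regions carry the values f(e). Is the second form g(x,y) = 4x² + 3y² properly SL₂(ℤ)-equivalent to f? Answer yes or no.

D₁ = -48, D₂ = -48
f is negative-definite; reduce −f:
−f: flip: (4,0,3)→(3,0,4)
−f: reduced (well bottom): (3,0,4) with a≤c, −a<b≤a
flip sign back: reduced form of f is (-3,0,-4)
g: flip: (4,0,3)→(3,0,4)
g: reduced (well bottom): (3,0,4) with a≤c, −a<b≤a
reduced forms (-3, 0, -4) vs (3, 0, 4) ⇒ inequivalent

no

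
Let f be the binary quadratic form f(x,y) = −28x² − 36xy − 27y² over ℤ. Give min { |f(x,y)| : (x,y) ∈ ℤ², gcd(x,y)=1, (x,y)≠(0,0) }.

translate: b→-20 (≡36 mod 56), so (28,36,27)→(28,-20,19)
flip: (28,-20,19)→(19,20,28)
translate: b→-18 (≡20 mod 38), so (19,20,28)→(19,-18,27)
reduced (well bottom): (19,-18,27) with a≤c, −a<b≤a
well minimum |f| = |-19| = 19 (negative-definite)

19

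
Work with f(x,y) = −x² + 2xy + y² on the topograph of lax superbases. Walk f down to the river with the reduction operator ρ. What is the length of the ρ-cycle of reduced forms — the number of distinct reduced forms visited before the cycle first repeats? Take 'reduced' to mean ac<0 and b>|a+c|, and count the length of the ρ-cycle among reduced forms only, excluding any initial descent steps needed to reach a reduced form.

D = 8, ⌊√D⌋ = 2
river: ρ → (1,2,-1)
river: ρ → (-1,2,1)
ρ-cycle length = 2 (tail of 0 descent steps not counted)

2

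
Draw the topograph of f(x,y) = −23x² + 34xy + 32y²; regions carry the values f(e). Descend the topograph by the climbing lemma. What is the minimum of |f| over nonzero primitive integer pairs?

river: ρ → (32,30,-25)
river: ρ → (-25,20,37)
river: ρ → (37,54,-8)
river: ρ → (-8,58,23)
river: ρ → (23,34,-32)
river: ρ → (-32,30,25)
river: ρ → (25,20,-37)
river: ρ → (-37,54,8)
river: ρ → (8,58,-23)
river: ρ → (-23,34,32)
closes: descent 0, river 10
min |a| on river = 8

8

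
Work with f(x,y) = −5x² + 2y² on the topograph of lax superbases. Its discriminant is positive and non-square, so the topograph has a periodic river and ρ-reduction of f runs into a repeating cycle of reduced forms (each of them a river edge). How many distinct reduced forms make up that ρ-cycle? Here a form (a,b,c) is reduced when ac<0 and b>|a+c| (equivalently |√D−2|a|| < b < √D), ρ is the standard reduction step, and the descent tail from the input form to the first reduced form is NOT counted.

D = 40, ⌊√D⌋ = 6
descent: ρ → (2,4,-3)  [lands on river]
river: ρ → (-3,2,3)
river: ρ → (3,4,-2)
river: ρ → (-2,4,3)
river: ρ → (3,2,-3)
river: ρ → (-3,4,2)
ρ-cycle length = 6 (tail of 1 descent step not counted)

6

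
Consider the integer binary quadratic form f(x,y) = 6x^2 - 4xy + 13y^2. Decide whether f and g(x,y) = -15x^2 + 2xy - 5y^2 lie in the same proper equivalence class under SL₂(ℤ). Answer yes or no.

D₁ = -296, D₂ = -296
f: reduced (well bottom): (6,-4,13) with a≤c, −a<b≤a
g is negative-definite; reduce −g:
−g: flip: (15,-2,5)→(5,2,15)
−g: reduced (well bottom): (5,2,15) with a≤c, −a<b≤a
flip sign back: reduced form of g is (-5,-2,-15)
reduced forms (6, -4, 13) vs (-5, -2, -15) ⇒ inequivalent

no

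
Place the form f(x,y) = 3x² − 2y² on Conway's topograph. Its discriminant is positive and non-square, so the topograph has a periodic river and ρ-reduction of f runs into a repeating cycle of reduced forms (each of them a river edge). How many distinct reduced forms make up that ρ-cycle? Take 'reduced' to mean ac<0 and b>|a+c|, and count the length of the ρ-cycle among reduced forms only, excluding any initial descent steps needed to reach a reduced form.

D = 24, ⌊√D⌋ = 4
descent: ρ → (-2,4,1)  [lands on river]
river: ρ → (1,4,-2)
ρ-cycle length = 2 (tail of 1 descent step not counted)

2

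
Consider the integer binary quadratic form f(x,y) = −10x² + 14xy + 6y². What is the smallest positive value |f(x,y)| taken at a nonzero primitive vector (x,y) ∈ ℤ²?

river: ρ → (6,10,-14)
river: ρ → (-14,18,2)
river: ρ → (2,18,-14)
river: ρ → (-14,10,6)
river: ρ → (6,14,-10)
river: ρ → (-10,6,10)
river: ρ → (10,14,-6)
river: ρ → (-6,10,14)
river: ρ → (14,18,-2)
river: ρ → (-2,18,14)
river: ρ → (14,10,-6)
river: ρ → (-6,14,10)
river: ρ → (10,6,-10)
river: ρ → (-10,14,6)
closes: descent 0, river 14
min |a| on river = 2

2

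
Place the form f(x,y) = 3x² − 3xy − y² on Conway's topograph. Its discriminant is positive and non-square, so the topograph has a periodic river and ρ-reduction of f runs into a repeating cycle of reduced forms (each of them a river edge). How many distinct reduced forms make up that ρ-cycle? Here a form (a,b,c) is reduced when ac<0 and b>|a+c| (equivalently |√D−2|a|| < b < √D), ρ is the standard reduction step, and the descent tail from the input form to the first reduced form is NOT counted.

D = 21, ⌊√D⌋ = 4
descent: ρ → (-1,3,3)  [lands on river]
river: ρ → (3,3,-1)
ρ-cycle length = 2 (tail of 1 descent step not counted)

2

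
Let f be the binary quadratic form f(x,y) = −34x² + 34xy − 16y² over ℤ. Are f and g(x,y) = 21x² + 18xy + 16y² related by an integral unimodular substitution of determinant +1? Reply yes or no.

D₁ = -1020, D₂ = -1020
f is negative-definite; reduce −f:
−f: translate: b→34 (≡-34 mod 68), so (34,-34,16)→(34,34,16)
−f: flip: (34,34,16)→(16,-34,34)
−f: translate: b→-2 (≡-34 mod 32), so (16,-34,34)→(16,-2,16)
−f: flip: (16,-2,16)→(16,2,16)
−f: reduced (well bottom): (16,2,16) with a≤c, −a<b≤a
flip sign back: reduced form of f is (-16,-2,-16)
g: flip: (21,18,16)→(16,-18,21)
g: translate: b→14 (≡-18 mod 32), so (16,-18,21)→(16,14,19)
g: reduced (well bottom): (16,14,19) with a≤c, −a<b≤a
reduced forms (-16, -2, -16) vs (16, 14, 19) ⇒ inequivalent

no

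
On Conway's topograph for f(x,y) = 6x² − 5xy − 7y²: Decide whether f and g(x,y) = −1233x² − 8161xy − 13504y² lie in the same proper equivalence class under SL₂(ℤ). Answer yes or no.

D₁ = 193, D₂ = 193
river cycle of f (length 30): (-7, 5, 6), (6, 7, -6), (-6, 5, 7), (7, 9, -4), (-4, 7, 9), (9, 11, -2), (-2, 13, 3), (3, 11, -6), (-6, 13, 1), (1, 13, -6), … (20 more)
river cycle of g (length 30): (-6, 5, 7), (7, 9, -4), (-4, 7, 9), (9, 11, -2), (-2, 13, 3), (3, 11, -6), (-6, 13, 1), (1, 13, -6), (-6, 11, 3), (3, 13, -2), … (20 more)
cycles coincide ⇒ equivalent

yes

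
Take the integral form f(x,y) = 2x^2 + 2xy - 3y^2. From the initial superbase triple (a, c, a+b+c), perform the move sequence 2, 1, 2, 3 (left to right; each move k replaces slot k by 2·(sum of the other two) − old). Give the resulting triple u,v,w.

start (2,-3,1) = (f(1,0),f(0,1),f(1,1))
replace slot 2: 2·(2+1) − (-3) = 9 → (2,9,1)
replace slot 1: 2·(9+1) − 2 = 18 → (18,9,1)
replace slot 2: 2·(18+1) − 9 = 29 → (18,29,1)
replace slot 3: 2·(18+29) − 1 = 93 → (18,29,93)

18,29,93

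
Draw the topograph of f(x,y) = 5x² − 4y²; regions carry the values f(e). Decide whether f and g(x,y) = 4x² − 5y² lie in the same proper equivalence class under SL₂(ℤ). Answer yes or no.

D₁ = 80, D₂ = 80
river cycle of f (length 2): (-4, 8, 1), (1, 8, -4)
river cycle of g (length 2): (4, 8, -1), (-1, 8, 4)
cycles differ ⇒ inequivalent

no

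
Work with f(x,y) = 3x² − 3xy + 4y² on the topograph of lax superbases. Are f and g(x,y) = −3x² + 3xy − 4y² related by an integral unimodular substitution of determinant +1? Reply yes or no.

D₁ = -39, D₂ = -39
f: translate: b→3 (≡-3 mod 6), so (3,-3,4)→(3,3,4)
f: reduced (well bottom): (3,3,4) with a≤c, −a<b≤a
g is negative-definite; reduce −g:
−g: translate: b→3 (≡-3 mod 6), so (3,-3,4)→(3,3,4)
−g: reduced (well bottom): (3,3,4) with a≤c, −a<b≤a
flip sign back: reduced form of g is (-3,-3,-4)
reduced forms (3, 3, 4) vs (-3, -3, -4) ⇒ inequivalent

no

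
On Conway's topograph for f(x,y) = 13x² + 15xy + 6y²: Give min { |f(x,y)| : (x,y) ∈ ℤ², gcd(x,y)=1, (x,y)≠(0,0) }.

translate: b→-11 (≡15 mod 26), so (13,15,6)→(13,-11,4)
flip: (13,-11,4)→(4,11,13)
translate: b→3 (≡11 mod 8), so (4,11,13)→(4,3,6)
reduced (well bottom): (4,3,6) with a≤c, −a<b≤a
well minimum = a = 4

4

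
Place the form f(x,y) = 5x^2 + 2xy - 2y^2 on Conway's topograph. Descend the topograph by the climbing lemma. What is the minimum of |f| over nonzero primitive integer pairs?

descent: ρ → (-2,6,1)  [lands on river]
river: ρ → (1,6,-2)
closes: descent 1, river 2
min |a| on river = 1

1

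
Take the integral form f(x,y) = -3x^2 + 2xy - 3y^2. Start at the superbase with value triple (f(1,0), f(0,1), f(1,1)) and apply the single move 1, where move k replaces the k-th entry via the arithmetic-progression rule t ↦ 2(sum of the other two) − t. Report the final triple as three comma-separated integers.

start (-3,-3,-4) = (f(1,0),f(0,1),f(1,1))
replace slot 1: 2·((-3)+(-4)) − (-3) = -11 → (-11,-3,-4)

-11,-3,-4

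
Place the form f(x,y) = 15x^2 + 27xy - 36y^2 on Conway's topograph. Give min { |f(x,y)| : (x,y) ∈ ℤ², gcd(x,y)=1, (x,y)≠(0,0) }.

river: ρ → (-36,45,6)
river: ρ → (6,51,-12)
river: ρ → (-12,45,18)
river: ρ → (18,27,-30)
river: ρ → (-30,33,15)
river: ρ → (15,27,-36)
closes: descent 0, river 6
min |a| on river = 6

6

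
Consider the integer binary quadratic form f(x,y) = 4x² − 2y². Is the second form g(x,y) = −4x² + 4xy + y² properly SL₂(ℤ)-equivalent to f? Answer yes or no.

D₁ = 32, D₂ = 32
river cycle of f (length 2): (-2, 4, 2), (2, 4, -2)
river cycle of g (length 2): (1, 4, -4), (-4, 4, 1)
cycles differ ⇒ inequivalent

no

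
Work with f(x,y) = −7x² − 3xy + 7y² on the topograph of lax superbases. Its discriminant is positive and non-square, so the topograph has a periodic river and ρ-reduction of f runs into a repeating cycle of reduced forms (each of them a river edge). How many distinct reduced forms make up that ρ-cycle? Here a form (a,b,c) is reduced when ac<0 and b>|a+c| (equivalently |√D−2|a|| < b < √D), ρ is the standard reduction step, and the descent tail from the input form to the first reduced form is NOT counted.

D = 205, ⌊√D⌋ = 14
descent: ρ → (7,3,-7)  [lands on river]
river: ρ → (-7,11,3)
river: ρ → (3,13,-3)
river: ρ → (-3,11,7)
ρ-cycle length = 4 (tail of 1 descent step not counted)

4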